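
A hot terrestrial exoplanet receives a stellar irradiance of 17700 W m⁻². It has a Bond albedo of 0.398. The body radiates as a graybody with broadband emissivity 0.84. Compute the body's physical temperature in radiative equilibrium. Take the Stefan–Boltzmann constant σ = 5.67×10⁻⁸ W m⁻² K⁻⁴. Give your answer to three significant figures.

Absorbed flux (global mean): S(1−α)/4 = 17700·0.602/4 = 2664 W m⁻².
Radiative balance εσT⁴ = 2664 gives T = [2664/(0.84·σ)]^(1/4) = 486.3 K.

486 kelvin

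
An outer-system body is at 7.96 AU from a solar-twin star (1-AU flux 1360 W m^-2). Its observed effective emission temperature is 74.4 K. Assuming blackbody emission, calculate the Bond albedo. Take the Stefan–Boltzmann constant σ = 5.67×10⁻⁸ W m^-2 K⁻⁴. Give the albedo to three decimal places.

0.676

Flux at the orbit: S = 1360/(7.96)² = 21.46 W m^-2.
Energy balance: S(1−α)/4 = σT⁴, so 1−α = 4σT⁴/S.
4σT⁴ = 4·5.67×10⁻⁸·(74.4)⁴ = 6.949 W m^-2.
1−α = 6.949/21.46 = 0.3238, so α = 0.6762.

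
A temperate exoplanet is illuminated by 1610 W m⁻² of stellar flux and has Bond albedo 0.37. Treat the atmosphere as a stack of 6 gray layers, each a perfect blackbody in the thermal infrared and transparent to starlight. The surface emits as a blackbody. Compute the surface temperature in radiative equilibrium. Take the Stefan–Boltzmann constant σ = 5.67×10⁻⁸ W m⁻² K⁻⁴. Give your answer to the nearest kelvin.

421 kelvin

OLR = S(1−α)/4 = 253.6 W m⁻²; the top layer radiates at T_e = 258.6 K.
For an N-layer opaque stack, T_s⁴ = (N+1)T_e⁴, hence T_s = (7)^(1/4)×258.6 K = 420.6 K.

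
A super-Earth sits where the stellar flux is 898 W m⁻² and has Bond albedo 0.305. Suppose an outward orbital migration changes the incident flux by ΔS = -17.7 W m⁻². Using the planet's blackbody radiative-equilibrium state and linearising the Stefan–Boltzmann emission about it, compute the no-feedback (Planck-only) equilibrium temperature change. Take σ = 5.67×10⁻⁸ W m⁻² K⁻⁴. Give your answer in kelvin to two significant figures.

Unperturbed T_e = [898.0·(1−0.305)/(4σ)]^¼ = 229.0 K.
TOA radiative forcing: ΔF = (1−α)ΔS/4 = 0.695·(-17.7)/4 = -3.075 W m⁻².
Planck response: λ_P = 4σT_e³ = 4·5.67×10⁻⁸·(229.0)³ = 2.725 W m⁻²/K.
So ΔT₀ = -3.075/2.725 = -1.13 K.

-1.1 K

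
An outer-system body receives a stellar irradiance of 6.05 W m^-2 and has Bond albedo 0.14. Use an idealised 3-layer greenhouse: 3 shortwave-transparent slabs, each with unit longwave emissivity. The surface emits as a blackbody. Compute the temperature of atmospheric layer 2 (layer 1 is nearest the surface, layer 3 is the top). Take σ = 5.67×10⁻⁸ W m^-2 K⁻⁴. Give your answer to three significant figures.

The effective emission temperature is T_e = [S(1−α)/(4σ)]^¼ = 69.21 K.
Each opaque layer satisfies 2T_j⁴ = T_{j−1}⁴ + T_{j+1}⁴, giving T_k⁴ = (N+1−k)T_e⁴.
T_2 = (2)^(1/4)·69.21 = 82.30 K.

82.3 K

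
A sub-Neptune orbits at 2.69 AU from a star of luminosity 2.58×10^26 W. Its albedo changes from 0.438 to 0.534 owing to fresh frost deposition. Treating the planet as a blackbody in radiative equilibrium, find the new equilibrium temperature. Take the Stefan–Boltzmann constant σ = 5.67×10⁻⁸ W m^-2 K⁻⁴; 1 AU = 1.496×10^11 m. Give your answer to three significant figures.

127 kelvin

d = 2.69 × 1.496×10^11 m = 4.024×10^11 m.
Flux at the orbit: S = L/(4πd²) = 2.58×10^26/(4π·(4.02×10^11)²) = 126.8 W m^-2.
New equilibrium: T₂ = [(1−0.534)·126.8/(4σ)]^(1/4) = 127.0 K.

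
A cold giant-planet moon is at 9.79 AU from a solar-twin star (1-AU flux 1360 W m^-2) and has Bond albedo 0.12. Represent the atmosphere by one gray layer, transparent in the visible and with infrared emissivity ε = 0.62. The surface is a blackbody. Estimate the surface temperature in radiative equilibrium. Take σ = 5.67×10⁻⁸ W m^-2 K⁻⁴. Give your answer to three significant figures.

94.5 kelvin

Irradiance scales as 1/d², so S = 1360 W m^-2 × (1/9.79)² = 14.19 W m^-2.
The planet radiates to space at T_e = [S(1−α)/(4σ)]^(1/4) = 86.14 K.
The surface balance (absorbed SW + ε·downward IR = σT_s⁴) with T_a⁴ = T_s⁴/2 reduces to T_s = T_e·[2/(2−ε)]^¼ = 94.51 K.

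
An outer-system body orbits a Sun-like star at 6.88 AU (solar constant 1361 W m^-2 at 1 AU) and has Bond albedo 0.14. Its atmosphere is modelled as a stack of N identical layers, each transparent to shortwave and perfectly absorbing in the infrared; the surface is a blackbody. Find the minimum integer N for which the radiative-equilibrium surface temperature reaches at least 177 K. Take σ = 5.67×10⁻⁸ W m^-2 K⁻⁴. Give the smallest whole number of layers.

Irradiance scales as 1/d², so S = 1361 W m^-2 × (1/6.88)² = 28.75 W m^-2.
Top-of-atmosphere balance: σT_e⁴ = S(1−α)/4 = 6.182 W m^-2 → T_e = 102.2 K.
Need (N+1)T_e⁴ ≥ T_s⁴, i.e. N+1 ≥ (177/102.2)⁴ = 9.002.
The minimum whole number is N = 9.

9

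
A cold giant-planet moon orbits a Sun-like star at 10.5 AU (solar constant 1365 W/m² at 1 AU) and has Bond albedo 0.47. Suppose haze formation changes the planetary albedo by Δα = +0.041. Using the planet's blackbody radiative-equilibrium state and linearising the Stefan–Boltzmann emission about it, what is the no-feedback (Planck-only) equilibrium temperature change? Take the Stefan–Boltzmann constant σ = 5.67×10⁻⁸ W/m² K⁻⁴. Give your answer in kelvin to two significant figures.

Flux at the orbit: S = 1365/(10.5)² = 12.38 W/m².
Unperturbed T_e = [12.38·(1−0.47)/(4σ)]^¼ = 73.34 K.
The change in absorbed flux is Δ[S(1−α)/4] = −SΔα/4 = -0.1269 W/m².
The Planck feedback parameter is 4σT_e³ = 0.08947 W/m²/K.
Hence the no-feedback warming is ΔF/(4σT_e³) = -1.42 K.

-1.4 kelvin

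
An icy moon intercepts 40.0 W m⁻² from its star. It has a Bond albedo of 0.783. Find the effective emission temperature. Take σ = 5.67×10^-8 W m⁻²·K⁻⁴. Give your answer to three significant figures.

78.7 K

The planet absorbs (1−α)S over its disc πR² and re-emits over 4πR², so the mean absorbed flux is (1−0.783)·40.00/4 = 2.170 W m⁻².
Set σT⁴ = 2.170 → T = (2.170/σ)^(1/4) = 78.65 K.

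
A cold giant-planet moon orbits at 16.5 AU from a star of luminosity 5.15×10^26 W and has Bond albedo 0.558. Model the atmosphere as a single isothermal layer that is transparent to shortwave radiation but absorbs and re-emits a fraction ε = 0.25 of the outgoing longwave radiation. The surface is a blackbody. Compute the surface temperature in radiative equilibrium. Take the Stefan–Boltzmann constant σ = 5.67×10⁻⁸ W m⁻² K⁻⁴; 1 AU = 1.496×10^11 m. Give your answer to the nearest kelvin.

d = 16.5 × 1.496×10^11 m = 2.468×10^12 m.
Spreading L over a sphere of radius d: S = 5.15×10^26/(4π·2.47×10^12²) = 6.726 W m⁻².
The planet radiates to space at T_e = [S(1−α)/(4σ)]^(1/4) = 60.17 K.
For a single slab of emissivity ε, T_s⁴ = 2T_e⁴/(2−ε); thus T_s = 60.17·(1.143)^(1/4) = 62.21 K.

62 K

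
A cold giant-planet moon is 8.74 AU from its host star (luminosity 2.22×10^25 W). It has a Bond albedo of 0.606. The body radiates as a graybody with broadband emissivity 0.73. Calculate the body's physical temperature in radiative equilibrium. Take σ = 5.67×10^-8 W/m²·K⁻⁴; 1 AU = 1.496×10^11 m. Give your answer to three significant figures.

Orbital distance: d = 8.74 AU = 1.308×10^12 m.
S = L/(4πd²) = 1.033 W/m².
Absorbed flux (global mean): S(1−α)/4 = 1.033·0.394/4 = 0.1018 W/m².
Radiative balance εσT⁴ = 0.1018 gives T = [0.1018/(0.73·σ)]^(1/4) = 39.60 K.

39.6 kelvin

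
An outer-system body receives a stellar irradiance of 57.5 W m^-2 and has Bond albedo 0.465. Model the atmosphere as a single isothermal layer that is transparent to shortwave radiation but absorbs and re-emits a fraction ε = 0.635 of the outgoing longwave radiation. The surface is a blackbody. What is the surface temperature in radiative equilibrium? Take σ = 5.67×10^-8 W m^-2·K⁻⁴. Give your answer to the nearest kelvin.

119 K

At the top of the atmosphere, σT_e⁴ = S(1−α)/4 = 7.691 W m^-2, giving T_e = 107.9 K.
The surface balance (absorbed SW + ε·downward IR = σT_s⁴) with T_a⁴ = T_s⁴/2 reduces to T_s = T_e·[2/(2−ε)]^¼ = 118.7 K.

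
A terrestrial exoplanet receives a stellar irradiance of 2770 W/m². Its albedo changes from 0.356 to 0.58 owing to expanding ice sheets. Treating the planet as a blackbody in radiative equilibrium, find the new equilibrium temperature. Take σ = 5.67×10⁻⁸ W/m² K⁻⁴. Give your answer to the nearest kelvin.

With the new albedo, S(1−α₂)/4 = 290.9 W/m², so T₂ = 267.6 K.

268 K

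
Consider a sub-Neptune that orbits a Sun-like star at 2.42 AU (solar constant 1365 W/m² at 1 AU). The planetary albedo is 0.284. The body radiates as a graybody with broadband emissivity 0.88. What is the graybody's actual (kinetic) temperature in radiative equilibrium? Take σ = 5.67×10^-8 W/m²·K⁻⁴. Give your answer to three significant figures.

170 kelvin

Irradiance scales as 1/d², so S = 1365 W/m² × (1/2.42)² = 233.1 W/m².
Absorbed flux (global mean): S(1−α)/4 = 233.1·0.716/4 = 41.72 W/m².
Radiative balance εσT⁴ = 41.72 gives T = [41.72/(0.88·σ)]^(1/4) = 170.0 K.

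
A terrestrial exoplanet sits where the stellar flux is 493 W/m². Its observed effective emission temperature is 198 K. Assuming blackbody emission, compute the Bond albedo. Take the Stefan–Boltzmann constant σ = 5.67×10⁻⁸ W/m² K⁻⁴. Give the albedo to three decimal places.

Rearranging the radiative balance, α = 1 − 4σT⁴/S.
4σT⁴ = 4·5.67×10⁻⁸·(198)⁴ = 348.6 W/m².
1−α = 348.6/493.0 = 0.7071, so α = 0.2929.

0.293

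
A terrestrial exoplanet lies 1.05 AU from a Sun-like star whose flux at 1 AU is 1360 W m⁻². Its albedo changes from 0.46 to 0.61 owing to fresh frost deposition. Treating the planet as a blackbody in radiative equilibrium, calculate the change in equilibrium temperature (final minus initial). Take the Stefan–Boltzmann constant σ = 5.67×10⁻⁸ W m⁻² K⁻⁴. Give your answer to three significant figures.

Flux at the orbit: S = 1360/(1.05)² = 1234 W m⁻².
Initial: T₁ = [S(1−0.46)/(4σ)]^(1/4) = 232.8 K.
Final:   T₂ = [S(1−0.61)/(4σ)]^(1/4) = 214.6 K.
ΔT = T₂ − T₁ = -18.19 K.

-18.2 K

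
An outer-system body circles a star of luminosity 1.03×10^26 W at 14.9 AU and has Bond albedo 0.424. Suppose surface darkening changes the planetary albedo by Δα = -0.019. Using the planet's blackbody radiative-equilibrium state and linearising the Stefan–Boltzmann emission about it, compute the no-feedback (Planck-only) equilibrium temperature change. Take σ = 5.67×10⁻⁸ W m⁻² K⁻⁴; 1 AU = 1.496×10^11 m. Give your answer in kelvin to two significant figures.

Orbital distance: d = 14.9 AU = 2.229×10^12 m.
Flux at the orbit: S = L/(4πd²) = 1.03×10^26/(4π·(2.23×10^12)²) = 1.650 W m⁻².
The baseline emission temperature is T_e = 45.24 K.
The change in absorbed flux is Δ[S(1−α)/4] = −SΔα/4 = 0.007836 W m⁻².
Linearising σT⁴ gives d(σT⁴)/dT = 4σT_e³ = 0.02100 W m⁻² per K.
So ΔT₀ = 0.007836/0.02100 = 0.373 K.

0.37 K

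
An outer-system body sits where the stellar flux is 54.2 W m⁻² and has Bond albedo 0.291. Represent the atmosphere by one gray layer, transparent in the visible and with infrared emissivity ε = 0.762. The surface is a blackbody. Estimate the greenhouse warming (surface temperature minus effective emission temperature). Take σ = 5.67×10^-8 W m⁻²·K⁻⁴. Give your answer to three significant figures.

The planet radiates to space at T_e = [S(1−α)/(4σ)]^(1/4) = 114.1 K.
The surface balance (absorbed SW + ε·downward IR = σT_s⁴) with T_a⁴ = T_s⁴/2 reduces to T_s = T_e·[2/(2−ε)]^¼ = 128.6 K.
Greenhouse warming: T_s − T_e = 14.53 K.

14.5 K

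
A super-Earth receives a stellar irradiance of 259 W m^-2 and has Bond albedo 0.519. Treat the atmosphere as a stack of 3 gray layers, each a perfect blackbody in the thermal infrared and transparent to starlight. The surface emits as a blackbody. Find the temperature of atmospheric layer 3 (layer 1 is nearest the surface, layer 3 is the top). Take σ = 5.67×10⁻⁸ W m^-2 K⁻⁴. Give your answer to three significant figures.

153 K

The effective emission temperature is T_e = [S(1−α)/(4σ)]^¼ = 153.1 K.
In the N-layer model, layer k (counted from the surface) has T_k = (N+1−k)^(1/4)·T_e.
T_3 = (1)^(1/4)·153.1 = 153.1 K.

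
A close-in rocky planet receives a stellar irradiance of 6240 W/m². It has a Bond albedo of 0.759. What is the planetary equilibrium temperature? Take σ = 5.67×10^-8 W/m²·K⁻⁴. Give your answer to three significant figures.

285 K

The planet absorbs (1−α)S over its disc πR² and re-emits over 4πR², so the mean absorbed flux is (1−0.759)·6240/4 = 376.0 W/m².
Set σT⁴ = 376.0 → T = (376.0/σ)^(1/4) = 285.4 K.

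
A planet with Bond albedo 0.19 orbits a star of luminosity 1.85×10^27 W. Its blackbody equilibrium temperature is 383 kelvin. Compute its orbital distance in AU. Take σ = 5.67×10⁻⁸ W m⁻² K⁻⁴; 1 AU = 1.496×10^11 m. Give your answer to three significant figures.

The flux needed for this T is 4σT⁴/(1−0.19) = 6025 W m⁻².
From L = 4πd²S, d = √(1.85×10^27/(4π·6025)) = 1.563×10^11 m = 1.045 AU.

1.04 AU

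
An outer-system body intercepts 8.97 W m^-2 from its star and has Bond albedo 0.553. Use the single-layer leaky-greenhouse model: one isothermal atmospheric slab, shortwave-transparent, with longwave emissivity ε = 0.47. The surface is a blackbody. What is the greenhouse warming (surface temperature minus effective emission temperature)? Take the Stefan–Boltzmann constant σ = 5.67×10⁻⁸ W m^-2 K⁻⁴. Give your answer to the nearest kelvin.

Effective emission temperature (TOA balance): σT_e⁴ = S(1−α)/4 = 1.002 W m^-2 → T_e = 64.84 K.
Surface balance with a leaky layer gives σT_s⁴ = σT_e⁴·2/(2−ε), so T_s = T_e·[2/(2−0.47)]^(1/4) = 69.33 K.
T_s − T_e = 69.33 − 64.84 = 4.491 K.

4 K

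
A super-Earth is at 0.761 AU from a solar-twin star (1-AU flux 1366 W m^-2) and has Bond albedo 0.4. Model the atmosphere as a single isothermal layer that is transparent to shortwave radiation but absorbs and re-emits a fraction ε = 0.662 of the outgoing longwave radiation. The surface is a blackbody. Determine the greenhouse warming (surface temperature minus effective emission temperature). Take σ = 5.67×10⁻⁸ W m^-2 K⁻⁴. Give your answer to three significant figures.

Flux at the orbit: S = 1366/(0.761)² = 2359 W m^-2.
At the top of the atmosphere, σT_e⁴ = S(1−α)/4 = 353.8 W m^-2, giving T_e = 281.1 K.
Surface balance with a leaky layer gives σT_s⁴ = σT_e⁴·2/(2−ε), so T_s = T_e·[2/(2−0.662)]^(1/4) = 310.8 K.
Greenhouse warming: T_s − T_e = 29.71 K.

29.7 kelvin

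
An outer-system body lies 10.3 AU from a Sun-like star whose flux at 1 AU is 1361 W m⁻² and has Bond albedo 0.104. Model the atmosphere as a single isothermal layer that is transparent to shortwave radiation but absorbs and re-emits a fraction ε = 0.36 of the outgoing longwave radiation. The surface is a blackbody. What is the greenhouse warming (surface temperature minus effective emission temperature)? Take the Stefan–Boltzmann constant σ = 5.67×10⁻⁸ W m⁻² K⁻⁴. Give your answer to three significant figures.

By the inverse-square law, S = 1361/10.3² = 12.83 W m⁻².
Effective emission temperature (TOA balance): σT_e⁴ = S(1−α)/4 = 2.874 W m⁻² → T_e = 84.37 K.
The surface balance (absorbed SW + ε·downward IR = σT_s⁴) with T_a⁴ = T_s⁴/2 reduces to T_s = T_e·[2/(2−ε)]^¼ = 88.67 K.
The atmosphere warms the surface by 4.292 K.

4.29 K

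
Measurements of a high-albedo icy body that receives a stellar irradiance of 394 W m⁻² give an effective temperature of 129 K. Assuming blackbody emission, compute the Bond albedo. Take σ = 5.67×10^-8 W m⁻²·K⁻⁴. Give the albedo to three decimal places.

From σT⁴ = S(1−α)/4 we invert for α: 1−α = 4σT⁴/S.
4σT⁴ = 4·5.67×10⁻⁸·(129)⁴ = 62.81 W m⁻².
1−α = 62.81/394.0 = 0.1594, so α = 0.8406.

0.841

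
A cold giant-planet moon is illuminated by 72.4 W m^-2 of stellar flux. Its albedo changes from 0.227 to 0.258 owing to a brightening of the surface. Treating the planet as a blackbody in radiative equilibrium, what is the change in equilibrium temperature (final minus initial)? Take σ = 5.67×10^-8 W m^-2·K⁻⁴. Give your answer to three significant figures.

-1.28 K

Initial: T₁ = [S(1−0.227)/(4σ)]^(1/4) = 125.3 K.
With α = 0.258, T₂ = 124.1 K.
ΔT = T₂ − T₁ = -1.276 K.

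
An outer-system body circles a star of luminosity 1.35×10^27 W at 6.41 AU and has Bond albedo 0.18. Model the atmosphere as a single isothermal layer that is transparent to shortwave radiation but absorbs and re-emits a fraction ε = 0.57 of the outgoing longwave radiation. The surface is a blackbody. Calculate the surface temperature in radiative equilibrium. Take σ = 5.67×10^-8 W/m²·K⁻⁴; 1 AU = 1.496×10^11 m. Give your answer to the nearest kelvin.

156 K

d = 6.41 × 1.496×10^11 m = 9.589×10^11 m.
Flux at the orbit: S = L/(4πd²) = 1.35×10^27/(4π·(9.59×10^11)²) = 116.8 W/m².
At the top of the atmosphere, σT_e⁴ = S(1−α)/4 = 23.95 W/m², giving T_e = 143.4 K.
The surface balance (absorbed SW + ε·downward IR = σT_s⁴) with T_a⁴ = T_s⁴/2 reduces to T_s = T_e·[2/(2−ε)]^¼ = 155.9 K.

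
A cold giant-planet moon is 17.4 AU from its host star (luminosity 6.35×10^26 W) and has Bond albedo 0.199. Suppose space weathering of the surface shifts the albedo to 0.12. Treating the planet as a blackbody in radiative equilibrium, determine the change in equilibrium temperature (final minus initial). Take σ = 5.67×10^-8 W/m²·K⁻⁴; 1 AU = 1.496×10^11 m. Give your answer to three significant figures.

1.70 kelvin

Orbital distance: d = 17.4 AU = 2.603×10^12 m.
Flux at the orbit: S = L/(4πd²) = 6.35×10^26/(4π·(2.60×10^12)²) = 7.458 W/m².
Before: T₁ = [7.458·0.801/(4σ)]^(1/4) = 71.64 K.
Final:   T₂ = [S(1−0.12)/(4σ)]^(1/4) = 73.34 K.
ΔT = T₂ − T₁ = 1.705 K.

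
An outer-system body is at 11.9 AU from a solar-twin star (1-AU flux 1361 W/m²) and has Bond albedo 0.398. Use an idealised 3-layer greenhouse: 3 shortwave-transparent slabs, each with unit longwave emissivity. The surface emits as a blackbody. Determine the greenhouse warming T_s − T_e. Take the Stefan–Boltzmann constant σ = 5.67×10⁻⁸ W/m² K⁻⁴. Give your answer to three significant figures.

Irradiance scales as 1/d², so S = 1361 W/m² × (1/11.9)² = 9.611 W/m².
Top-of-atmosphere balance: σT_e⁴ = S(1−α)/4 = 1.446 W/m² → T_e = 71.07 K.
Surface: T_s = (4)^¼·T_e = 100.5 K.
So the greenhouse effect raises the surface by 100.5 − 71.07 = 29.44 K.

29.4 K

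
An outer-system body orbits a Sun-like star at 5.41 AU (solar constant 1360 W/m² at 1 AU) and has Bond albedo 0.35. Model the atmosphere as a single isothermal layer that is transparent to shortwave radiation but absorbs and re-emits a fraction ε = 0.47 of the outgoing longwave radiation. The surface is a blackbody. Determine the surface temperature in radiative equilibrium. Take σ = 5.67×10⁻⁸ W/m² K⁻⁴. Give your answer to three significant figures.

115 kelvin

Irradiance scales as 1/d², so S = 1360 W/m² × (1/5.41)² = 46.47 W/m².
The planet radiates to space at T_e = [S(1−α)/(4σ)]^(1/4) = 107.4 K.
For a single slab of emissivity ε, T_s⁴ = 2T_e⁴/(2−ε); thus T_s = 107.4·(1.307)^(1/4) = 114.9 K.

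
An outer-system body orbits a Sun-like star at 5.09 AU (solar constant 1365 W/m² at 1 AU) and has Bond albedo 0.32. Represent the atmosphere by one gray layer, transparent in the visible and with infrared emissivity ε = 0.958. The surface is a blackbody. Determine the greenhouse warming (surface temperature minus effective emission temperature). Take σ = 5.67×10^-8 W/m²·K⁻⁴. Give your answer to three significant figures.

Flux at the orbit: S = 1365/(5.09)² = 52.69 W/m².
Effective emission temperature (TOA balance): σT_e⁴ = S(1−α)/4 = 8.957 W/m² → T_e = 112.1 K.
For a single slab of emissivity ε, T_s⁴ = 2T_e⁴/(2−ε); thus T_s = 112.1·(1.919)^(1/4) = 132.0 K.
Greenhouse warming: T_s − T_e = 19.85 K.

19.8 K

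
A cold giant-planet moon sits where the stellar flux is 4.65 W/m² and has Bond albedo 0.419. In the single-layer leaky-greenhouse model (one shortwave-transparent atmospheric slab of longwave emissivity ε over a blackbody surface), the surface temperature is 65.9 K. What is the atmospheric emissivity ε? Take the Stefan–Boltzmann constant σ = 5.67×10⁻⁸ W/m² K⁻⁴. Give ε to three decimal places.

0.737

TOA balance gives T_e = 58.75 K.
T_s⁴ = T_e⁴·2/(2−ε) → ε = 2 − 2(T_e/T_s)⁴ = 2 − 2·(58.75/65.9)⁴ = 0.7368.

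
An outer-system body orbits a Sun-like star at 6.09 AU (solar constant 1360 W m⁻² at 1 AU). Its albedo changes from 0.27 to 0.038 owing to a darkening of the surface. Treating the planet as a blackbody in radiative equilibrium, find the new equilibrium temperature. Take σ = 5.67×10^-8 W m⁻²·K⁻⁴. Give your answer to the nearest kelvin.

By the inverse-square law, S = 1360/6.09² = 36.67 W m⁻².
T₂ = [S(1−α₂)/(4σ)]^(1/4) = [36.67·0.962/(4σ)]^(1/4) = 111.7 K.

112 K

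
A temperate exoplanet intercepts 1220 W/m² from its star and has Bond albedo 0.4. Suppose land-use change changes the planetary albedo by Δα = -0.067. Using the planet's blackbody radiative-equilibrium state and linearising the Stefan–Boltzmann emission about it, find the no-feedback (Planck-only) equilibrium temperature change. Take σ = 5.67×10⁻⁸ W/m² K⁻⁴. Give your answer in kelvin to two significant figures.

Reference equilibrium: T_e = [S(1−α)/(4σ)]^(1/4) = 238.4 K.
ΔF = −(S/4)Δα = −(1220/4)×(-0.067) = 20.44 W/m².
Linearising σT⁴ gives d(σT⁴)/dT = 4σT_e³ = 3.071 W/m² per K.
Hence the no-feedback warming is ΔF/(4σT_e³) = 6.65 K.

6.7 K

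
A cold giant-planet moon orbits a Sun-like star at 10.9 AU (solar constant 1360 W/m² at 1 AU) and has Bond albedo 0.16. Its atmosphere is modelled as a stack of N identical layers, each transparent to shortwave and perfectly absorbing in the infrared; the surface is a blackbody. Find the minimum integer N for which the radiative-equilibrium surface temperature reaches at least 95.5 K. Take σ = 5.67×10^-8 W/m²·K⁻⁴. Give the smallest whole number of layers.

By the inverse-square law, S = 1360/10.9² = 11.45 W/m².
Top-of-atmosphere balance: σT_e⁴ = S(1−α)/4 = 2.404 W/m² → T_e = 80.69 K.
Since T_s⁴ = (N+1)T_e⁴, we need N ≥ (T_s/T_e)⁴ − 1 = 0.962.
Rounding up, N = 1.

1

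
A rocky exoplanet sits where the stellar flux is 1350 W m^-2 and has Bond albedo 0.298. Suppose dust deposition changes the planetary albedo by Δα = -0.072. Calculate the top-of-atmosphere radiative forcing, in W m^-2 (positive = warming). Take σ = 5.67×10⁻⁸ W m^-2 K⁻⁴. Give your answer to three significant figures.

ΔF = −(S/4)Δα = −(1350/4)×(-0.072) = 24.30 W m^-2.

24.3 W m^-2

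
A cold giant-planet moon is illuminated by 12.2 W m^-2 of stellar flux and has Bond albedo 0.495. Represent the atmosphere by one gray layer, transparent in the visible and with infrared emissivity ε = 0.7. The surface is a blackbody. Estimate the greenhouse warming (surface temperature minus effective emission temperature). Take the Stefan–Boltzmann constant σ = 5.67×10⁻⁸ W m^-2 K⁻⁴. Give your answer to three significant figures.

8.21 kelvin

At the top of the atmosphere, σT_e⁴ = S(1−α)/4 = 1.540 W m^-2, giving T_e = 72.19 K.
Surface balance with a leaky layer gives σT_s⁴ = σT_e⁴·2/(2−ε), so T_s = T_e·[2/(2−0.7)]^(1/4) = 80.40 K.
T_s − T_e = 80.40 − 72.19 = 8.209 K.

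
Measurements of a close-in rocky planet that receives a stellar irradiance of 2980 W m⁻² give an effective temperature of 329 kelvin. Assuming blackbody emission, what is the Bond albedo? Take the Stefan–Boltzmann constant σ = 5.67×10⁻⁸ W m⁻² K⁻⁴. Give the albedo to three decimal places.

Energy balance: S(1−α)/4 = σT⁴, so 1−α = 4σT⁴/S.
4σT⁴ = 4·5.67×10⁻⁸·(329)⁴ = 2657 W m⁻².
Hence α = 1 − 2657/2980 = 0.1083.

0.108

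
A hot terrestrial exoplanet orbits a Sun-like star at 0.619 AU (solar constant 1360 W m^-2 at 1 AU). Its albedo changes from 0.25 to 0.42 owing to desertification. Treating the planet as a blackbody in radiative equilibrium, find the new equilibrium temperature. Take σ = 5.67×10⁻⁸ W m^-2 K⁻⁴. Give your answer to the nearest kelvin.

309 K

Flux at the orbit: S = 1360/(0.619)² = 3549 W m^-2.
T₂ = [S(1−α₂)/(4σ)]^(1/4) = [3549·0.58/(4σ)]^(1/4) = 308.7 K.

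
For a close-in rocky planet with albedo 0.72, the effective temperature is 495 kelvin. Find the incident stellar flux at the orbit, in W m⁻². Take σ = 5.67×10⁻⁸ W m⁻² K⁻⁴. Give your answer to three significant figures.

Invert the energy balance for S: S = 4σT⁴/(1−α).
σT⁴ = 5.67×10⁻⁸·(495)⁴ = 3404 W m⁻².
So S = 4×3404/(1−0.72) = 48630 W m⁻².

48600 W m⁻²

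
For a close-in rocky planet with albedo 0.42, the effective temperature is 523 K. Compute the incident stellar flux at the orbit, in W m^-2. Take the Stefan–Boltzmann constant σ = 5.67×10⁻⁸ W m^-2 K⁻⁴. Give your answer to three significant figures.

From S(1−α)/4 = σT⁴: S = 4σT⁴/(1−α).
σT⁴ = 5.67×10⁻⁸·(523)⁴ = 4242 W m^-2.
S = 4·4242/0.58 = 29260 W m^-2.

29300 W m^-2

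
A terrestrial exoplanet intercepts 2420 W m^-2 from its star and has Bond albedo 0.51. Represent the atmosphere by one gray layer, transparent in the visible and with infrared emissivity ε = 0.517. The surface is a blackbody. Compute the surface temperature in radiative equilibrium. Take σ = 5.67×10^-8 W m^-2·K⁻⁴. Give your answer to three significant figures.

The planet radiates to space at T_e = [S(1−α)/(4σ)]^(1/4) = 268.9 K.
For a single slab of emissivity ε, T_s⁴ = 2T_e⁴/(2−ε); thus T_s = 268.9·(1.349)^(1/4) = 289.8 K.

290 kelvin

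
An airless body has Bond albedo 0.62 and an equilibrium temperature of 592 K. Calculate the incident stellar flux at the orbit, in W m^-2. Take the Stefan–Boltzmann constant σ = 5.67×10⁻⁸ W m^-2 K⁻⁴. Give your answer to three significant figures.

73300 W m^-2

From S(1−α)/4 = σT⁴: S = 4σT⁴/(1−α).
σT⁴ = 5.67×10⁻⁸·(592)⁴ = 6964 W m^-2.
So S = 4×6964/(1−0.62) = 73310 W m^-2.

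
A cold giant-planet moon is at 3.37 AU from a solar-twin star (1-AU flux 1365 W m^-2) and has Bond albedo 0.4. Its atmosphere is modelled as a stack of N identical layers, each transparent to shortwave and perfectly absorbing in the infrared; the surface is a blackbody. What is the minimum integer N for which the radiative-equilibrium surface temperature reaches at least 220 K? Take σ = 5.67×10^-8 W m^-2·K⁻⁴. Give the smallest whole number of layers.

By the inverse-square law, S = 1365/3.37² = 120.2 W m^-2.
Top-of-atmosphere balance: σT_e⁴ = S(1−α)/4 = 18.03 W m^-2 → T_e = 133.5 K.
T_s = (N+1)^(1/4)·T_e ≥ 220 K requires N+1 ≥ (T_s/T_e)⁴ = (220/133.5)⁴ = 7.367.
The minimum whole number is N = 7.

7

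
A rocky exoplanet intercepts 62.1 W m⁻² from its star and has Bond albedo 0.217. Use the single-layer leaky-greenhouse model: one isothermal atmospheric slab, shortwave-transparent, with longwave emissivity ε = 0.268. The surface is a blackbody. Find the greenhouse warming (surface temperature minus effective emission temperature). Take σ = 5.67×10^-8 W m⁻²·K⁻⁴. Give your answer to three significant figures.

4.43 K

At the top of the atmosphere, σT_e⁴ = S(1−α)/4 = 12.16 W m⁻², giving T_e = 121.0 K.
Surface balance with a leaky layer gives σT_s⁴ = σT_e⁴·2/(2−ε), so T_s = T_e·[2/(2−0.268)]^(1/4) = 125.4 K.
Greenhouse warming: T_s − T_e = 4.431 K.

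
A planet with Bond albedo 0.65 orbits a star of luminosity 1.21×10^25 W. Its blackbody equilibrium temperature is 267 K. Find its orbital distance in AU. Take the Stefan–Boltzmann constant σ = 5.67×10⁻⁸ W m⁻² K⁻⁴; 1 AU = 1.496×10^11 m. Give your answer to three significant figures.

Energy balance gives S = 4σT⁴/(1−α) = 3293 W m⁻².
S = L/(4πd²) → d = √(L/4πS) = √(1.21×10^25/(4π·3293)) = 1.710×10^10 m = 0.1143 AU.

0.114 AU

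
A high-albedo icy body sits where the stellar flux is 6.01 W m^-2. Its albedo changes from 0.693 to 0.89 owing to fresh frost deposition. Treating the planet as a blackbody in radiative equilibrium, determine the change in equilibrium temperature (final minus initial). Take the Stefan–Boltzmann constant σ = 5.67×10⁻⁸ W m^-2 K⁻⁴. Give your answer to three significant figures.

-12.1 K

Initial: T₁ = [S(1−0.693)/(4σ)]^(1/4) = 53.41 K.
With α = 0.89, T₂ = 41.32 K.
ΔT = T₂ − T₁ = -12.09 K.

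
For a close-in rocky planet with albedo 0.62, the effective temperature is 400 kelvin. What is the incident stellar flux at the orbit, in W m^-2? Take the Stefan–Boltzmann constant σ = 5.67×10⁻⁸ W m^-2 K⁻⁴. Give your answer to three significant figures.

From S(1−α)/4 = σT⁴: S = 4σT⁴/(1−α).
The emitted flux is σT⁴ = 1452 W m^-2.
S = 4·1452/0.38 = 15280 W m^-2.

15300 W m^-2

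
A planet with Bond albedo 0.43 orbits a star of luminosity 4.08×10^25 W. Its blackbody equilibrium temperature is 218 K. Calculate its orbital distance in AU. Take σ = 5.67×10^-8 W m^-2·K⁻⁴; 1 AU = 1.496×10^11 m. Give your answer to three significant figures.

0.402 AU

Energy balance gives S = 4σT⁴/(1−α) = 898.7 W m^-2.
Then d = [L/(4πS)]^(1/2) = 6.011×10^10 m, i.e. 0.4018 AU.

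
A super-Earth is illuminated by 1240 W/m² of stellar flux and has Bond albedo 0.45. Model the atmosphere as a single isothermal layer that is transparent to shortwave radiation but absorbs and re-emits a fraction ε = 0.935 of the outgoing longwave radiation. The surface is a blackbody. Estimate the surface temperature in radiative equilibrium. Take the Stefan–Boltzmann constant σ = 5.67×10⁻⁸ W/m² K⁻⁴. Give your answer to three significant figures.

274 kelvin

At the top of the atmosphere, σT_e⁴ = S(1−α)/4 = 170.5 W/m², giving T_e = 234.2 K.
Surface balance with a leaky layer gives σT_s⁴ = σT_e⁴·2/(2−ε), so T_s = T_e·[2/(2−0.935)]^(1/4) = 274.1 K.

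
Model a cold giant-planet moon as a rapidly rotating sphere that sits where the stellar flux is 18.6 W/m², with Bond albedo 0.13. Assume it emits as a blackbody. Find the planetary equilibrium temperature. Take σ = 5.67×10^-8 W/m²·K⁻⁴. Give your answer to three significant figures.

91.9 K

Absorbed flux (global mean): S(1−α)/4 = 18.60·0.87/4 = 4.046 W/m².
Set σT⁴ = 4.046 → T = (4.046/σ)^(1/4) = 91.91 K.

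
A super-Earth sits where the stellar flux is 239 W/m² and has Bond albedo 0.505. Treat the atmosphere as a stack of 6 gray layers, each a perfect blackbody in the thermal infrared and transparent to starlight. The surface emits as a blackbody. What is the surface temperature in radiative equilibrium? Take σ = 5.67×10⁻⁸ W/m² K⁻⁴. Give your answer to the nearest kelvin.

Top-of-atmosphere balance: σT_e⁴ = S(1−α)/4 = 29.58 W/m² → T_e = 151.1 K.
For an N-layer opaque stack, T_s⁴ = (N+1)T_e⁴, hence T_s = (7)^(1/4)×151.1 K = 245.8 K.

246 kelvin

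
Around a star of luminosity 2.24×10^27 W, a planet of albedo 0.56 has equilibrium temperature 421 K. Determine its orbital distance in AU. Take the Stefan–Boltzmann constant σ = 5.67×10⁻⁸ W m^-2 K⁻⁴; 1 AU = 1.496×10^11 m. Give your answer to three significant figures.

The flux needed for this T is 4σT⁴/(1−0.56) = 16190 W m^-2.
S = L/(4πd²) → d = √(L/4πS) = √(2.24×10^27/(4π·16190)) = 1.049×10^11 m = 0.7013 AU.

0.701 AU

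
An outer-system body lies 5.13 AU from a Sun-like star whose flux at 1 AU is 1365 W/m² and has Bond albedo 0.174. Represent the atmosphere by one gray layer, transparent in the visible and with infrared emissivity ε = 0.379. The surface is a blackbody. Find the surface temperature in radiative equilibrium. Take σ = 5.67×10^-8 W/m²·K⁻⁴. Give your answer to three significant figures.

124 kelvin

Irradiance scales as 1/d², so S = 1365 W/m² × (1/5.13)² = 51.87 W/m².
At the top of the atmosphere, σT_e⁴ = S(1−α)/4 = 10.71 W/m², giving T_e = 117.2 K.
For a single slab of emissivity ε, T_s⁴ = 2T_e⁴/(2−ε); thus T_s = 117.2·(1.234)^(1/4) = 123.6 K.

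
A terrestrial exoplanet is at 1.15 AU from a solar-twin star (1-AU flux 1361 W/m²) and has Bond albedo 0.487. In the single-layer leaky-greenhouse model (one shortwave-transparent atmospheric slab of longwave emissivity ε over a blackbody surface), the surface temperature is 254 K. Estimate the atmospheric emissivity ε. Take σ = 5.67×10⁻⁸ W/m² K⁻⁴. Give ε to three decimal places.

Flux at the orbit: S = 1361/(1.15)² = 1029 W/m².
First, T_e = [1029·(1−0.487)/(4σ)]^(1/4) = 219.7 K.
Inverting T_s⁴ = 2T_e⁴/(2−ε): (T_e/T_s)⁴ = 0.5592, so ε = 2(1 − 0.5592) = 0.8815.

0.882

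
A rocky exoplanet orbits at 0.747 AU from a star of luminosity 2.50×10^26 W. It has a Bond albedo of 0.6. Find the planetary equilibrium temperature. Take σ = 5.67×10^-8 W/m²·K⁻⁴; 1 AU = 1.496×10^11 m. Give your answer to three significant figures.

Orbital distance: d = 0.747 AU = 1.118×10^11 m.
Flux at the orbit: S = L/(4πd²) = 2.50×10^26/(4π·(1.12×10^11)²) = 1593 W/m².
Absorbed flux (global mean): S(1−α)/4 = 1593·0.4/4 = 159.3 W/m².
In equilibrium σT⁴ equals this, so T = 230.2 K.

230 K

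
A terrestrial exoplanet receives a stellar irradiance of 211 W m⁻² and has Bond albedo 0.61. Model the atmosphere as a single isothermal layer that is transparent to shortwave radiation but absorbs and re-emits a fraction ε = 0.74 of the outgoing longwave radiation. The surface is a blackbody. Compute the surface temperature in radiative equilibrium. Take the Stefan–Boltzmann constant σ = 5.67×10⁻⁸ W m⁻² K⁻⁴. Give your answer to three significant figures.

Effective emission temperature (TOA balance): σT_e⁴ = S(1−α)/4 = 20.57 W m⁻² → T_e = 138.0 K.
Surface balance with a leaky layer gives σT_s⁴ = σT_e⁴·2/(2−ε), so T_s = T_e·[2/(2−0.74)]^(1/4) = 154.9 K.

155 kelvin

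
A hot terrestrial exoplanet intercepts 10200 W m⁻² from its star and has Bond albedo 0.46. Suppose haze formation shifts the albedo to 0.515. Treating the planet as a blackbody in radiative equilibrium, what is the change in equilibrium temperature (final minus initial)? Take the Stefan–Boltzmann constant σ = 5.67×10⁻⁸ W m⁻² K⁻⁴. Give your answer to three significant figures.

With α = 0.46, T₁ = 394.8 K.
With α = 0.515, T₂ = 384.3 K.
Change: 384.3 − 394.8 = -10.46 K.

-10.5 K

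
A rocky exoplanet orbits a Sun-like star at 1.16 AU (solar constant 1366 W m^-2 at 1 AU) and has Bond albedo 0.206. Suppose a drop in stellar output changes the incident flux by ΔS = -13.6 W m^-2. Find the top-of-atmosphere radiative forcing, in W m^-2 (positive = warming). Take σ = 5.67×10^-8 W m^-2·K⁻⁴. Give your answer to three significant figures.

-2.70 W m^-2

Irradiance scales as 1/d², so S = 1366 W m^-2 × (1/1.16)² = 1015 W m^-2.
TOA radiative forcing: ΔF = (1−α)ΔS/4 = 0.794·(-13.6)/4 = -2.700 W m^-2.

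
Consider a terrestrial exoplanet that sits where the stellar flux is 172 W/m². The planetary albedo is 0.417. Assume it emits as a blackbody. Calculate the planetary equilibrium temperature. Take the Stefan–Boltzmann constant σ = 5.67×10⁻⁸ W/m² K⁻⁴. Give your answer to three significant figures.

145 kelvin

Absorbed flux (global mean): S(1−α)/4 = 172.0·0.583/4 = 25.07 W/m².
In equilibrium σT⁴ equals this, so T = 145.0 K.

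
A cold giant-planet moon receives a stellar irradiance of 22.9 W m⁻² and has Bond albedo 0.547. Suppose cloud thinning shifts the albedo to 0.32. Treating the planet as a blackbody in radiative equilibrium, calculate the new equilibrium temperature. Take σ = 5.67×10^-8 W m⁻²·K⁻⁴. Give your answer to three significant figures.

With the new albedo, S(1−α₂)/4 = 3.893 W m⁻², so T₂ = 91.03 K.

91.0 kelvin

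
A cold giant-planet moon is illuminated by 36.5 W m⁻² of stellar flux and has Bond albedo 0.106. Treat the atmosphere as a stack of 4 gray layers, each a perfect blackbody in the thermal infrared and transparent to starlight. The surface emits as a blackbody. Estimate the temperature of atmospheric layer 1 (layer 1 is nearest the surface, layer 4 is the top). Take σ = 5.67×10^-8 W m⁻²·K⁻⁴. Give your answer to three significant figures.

155 K

Top-of-atmosphere balance: σT_e⁴ = S(1−α)/4 = 8.158 W m⁻² → T_e = 109.5 K.
In the N-layer model, layer k (counted from the surface) has T_k = (N+1−k)^(1/4)·T_e.
T_1 = (4)^(1/4)·109.5 = 154.9 K.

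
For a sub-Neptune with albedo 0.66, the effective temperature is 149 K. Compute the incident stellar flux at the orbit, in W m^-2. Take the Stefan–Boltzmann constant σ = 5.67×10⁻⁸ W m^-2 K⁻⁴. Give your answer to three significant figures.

329 W m^-2

Invert the energy balance for S: S = 4σT⁴/(1−α).
σT⁴ = 5.67×10⁻⁸·(149)⁴ = 27.95 W m^-2.
S = 4·27.95/0.34 = 328.8 W m^-2.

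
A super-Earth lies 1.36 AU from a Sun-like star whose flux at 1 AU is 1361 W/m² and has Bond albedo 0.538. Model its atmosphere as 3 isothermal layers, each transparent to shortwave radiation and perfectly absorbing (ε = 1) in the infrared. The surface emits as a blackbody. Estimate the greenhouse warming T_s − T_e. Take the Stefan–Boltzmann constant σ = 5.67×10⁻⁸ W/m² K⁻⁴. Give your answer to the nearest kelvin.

Flux at the orbit: S = 1361/(1.36)² = 735.8 W/m².
The effective emission temperature is T_e = [S(1−α)/(4σ)]^¼ = 196.8 K.
T_s = (N+1)^(1/4)·T_e = 278.3 K.
Warming: T_s − T_e = 81.50 K.

82 K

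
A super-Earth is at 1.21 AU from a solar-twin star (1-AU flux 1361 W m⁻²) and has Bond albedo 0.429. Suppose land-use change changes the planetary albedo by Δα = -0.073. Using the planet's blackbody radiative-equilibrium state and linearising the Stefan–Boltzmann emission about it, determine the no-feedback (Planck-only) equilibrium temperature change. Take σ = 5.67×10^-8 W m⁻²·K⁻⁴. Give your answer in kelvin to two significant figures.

7.0 K

Irradiance scales as 1/d², so S = 1361 W m⁻² × (1/1.21)² = 929.6 W m⁻².
The baseline emission temperature is T_e = 219.9 K.
TOA radiative forcing: ΔF = −S·Δα/4 = −929.6·(-0.073)/4 = 16.96 W m⁻².
Linearising σT⁴ gives d(σT⁴)/dT = 4σT_e³ = 2.413 W m⁻² per K.
ΔT₀ = ΔF/λ_P = 16.96/2.413 = 7.03 K.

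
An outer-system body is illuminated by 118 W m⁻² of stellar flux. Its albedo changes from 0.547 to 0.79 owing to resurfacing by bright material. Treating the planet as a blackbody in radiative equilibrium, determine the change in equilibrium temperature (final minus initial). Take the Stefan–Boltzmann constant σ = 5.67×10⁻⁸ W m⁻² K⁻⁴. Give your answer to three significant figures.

Initial: T₁ = [S(1−0.547)/(4σ)]^(1/4) = 123.9 K.
After:  T₂ = [118.0·0.21/(4σ)]^(1/4) = 102.2 K.
Change: 102.2 − 123.9 = -21.67 K.

-21.7 K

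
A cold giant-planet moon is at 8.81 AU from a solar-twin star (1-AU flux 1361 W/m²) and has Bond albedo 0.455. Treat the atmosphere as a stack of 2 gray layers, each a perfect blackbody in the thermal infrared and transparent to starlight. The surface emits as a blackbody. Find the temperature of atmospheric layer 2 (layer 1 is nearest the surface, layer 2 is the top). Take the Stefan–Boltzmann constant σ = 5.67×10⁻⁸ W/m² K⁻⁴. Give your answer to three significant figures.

Irradiance scales as 1/d², so S = 1361 W/m² × (1/8.81)² = 17.54 W/m².
Top-of-atmosphere balance: σT_e⁴ = S(1−α)/4 = 2.389 W/m² → T_e = 80.57 K.
The net upward flux σT_e⁴ is constant between every pair of levels, so T_k⁴ = (N+1−k)T_e⁴.
With k = 2: T_2 = (2+1−2)^¼·80.57 K = 80.57 K.

80.6 kelvin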